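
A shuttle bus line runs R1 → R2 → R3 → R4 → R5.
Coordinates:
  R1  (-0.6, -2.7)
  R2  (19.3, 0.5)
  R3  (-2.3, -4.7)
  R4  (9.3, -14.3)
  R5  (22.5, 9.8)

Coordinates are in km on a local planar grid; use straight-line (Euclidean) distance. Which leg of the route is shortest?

Leg distances:
R1→R2: 20.2 km
R2→R3: 22.2 km
R3→R4: 15.1 km
R4→R5: 27.5 km
The shortest leg is R3–R4 at 15.1 km.

R3–R4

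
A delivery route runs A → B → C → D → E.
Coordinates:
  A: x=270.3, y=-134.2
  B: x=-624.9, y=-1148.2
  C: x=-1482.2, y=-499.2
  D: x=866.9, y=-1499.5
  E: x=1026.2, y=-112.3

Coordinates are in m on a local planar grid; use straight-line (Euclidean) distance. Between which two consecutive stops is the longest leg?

Leg distances:
A→B: 1352.6 m
B→C: 1075.3 m
C→D: 2553.2 m
D→E: 1396.3 m
The longest leg is C–D at 2553.2 m.

C–D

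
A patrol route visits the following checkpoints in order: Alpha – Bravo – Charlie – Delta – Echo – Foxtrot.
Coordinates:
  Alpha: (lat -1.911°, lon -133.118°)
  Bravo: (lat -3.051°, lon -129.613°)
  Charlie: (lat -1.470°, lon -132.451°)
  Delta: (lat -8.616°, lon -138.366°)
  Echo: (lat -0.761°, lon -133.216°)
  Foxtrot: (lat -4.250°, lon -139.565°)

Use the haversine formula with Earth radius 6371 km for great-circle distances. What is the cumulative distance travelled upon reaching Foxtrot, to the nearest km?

Leg distances:
Alpha→Bravo: 409.5 km  (cumulative 409.5 km)
Bravo→Charlie: 361.0 km  (cumulative 770.5 km)
Charlie→Delta: 1029.6 km  (cumulative 1800.1 km)
Delta→Echo: 1043.1 km  (cumulative 2843.2 km)
Echo→Foxtrot: 804.9 km  (cumulative 3648.1 km)
Cumulative distance at Foxtrot ≈ 3648 km.

3648 km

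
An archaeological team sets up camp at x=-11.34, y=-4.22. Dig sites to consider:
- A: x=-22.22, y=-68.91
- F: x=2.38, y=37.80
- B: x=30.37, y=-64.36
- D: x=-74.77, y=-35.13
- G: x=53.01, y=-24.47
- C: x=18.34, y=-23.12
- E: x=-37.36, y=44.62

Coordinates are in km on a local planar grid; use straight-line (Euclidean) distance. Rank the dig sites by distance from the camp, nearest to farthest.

C, F, E, A, G, D, B

Distances from the camp:
C x=18.34, y=-23.12: 35.2 km
F x=2.38, y=37.80: 44.2 km
E x=-37.36, y=44.62: 55.3 km
A x=-22.22, y=-68.91: 65.6 km
G x=53.01, y=-24.47: 67.5 km
D x=-74.77, y=-35.13: 70.6 km
B x=30.37, y=-64.36: 73.2 km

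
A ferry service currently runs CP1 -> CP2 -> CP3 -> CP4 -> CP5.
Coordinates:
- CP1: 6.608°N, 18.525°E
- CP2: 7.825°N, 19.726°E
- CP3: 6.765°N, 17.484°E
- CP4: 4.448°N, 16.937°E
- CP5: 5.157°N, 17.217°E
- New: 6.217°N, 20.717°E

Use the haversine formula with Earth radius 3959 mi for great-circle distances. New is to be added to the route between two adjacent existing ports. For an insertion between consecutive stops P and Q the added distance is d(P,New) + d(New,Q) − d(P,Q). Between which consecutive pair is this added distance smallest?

Added distance for inserting New between each consecutive pair:
CP1–CP2: 165.5 mi
CP2–CP3: 185.2 mi
CP3–CP4: 348.1 mi
CP4–CP5: 486.2 mi
Smallest added distance is 165.5 mi, inserting between CP1 and CP2.

between CP1 and CP2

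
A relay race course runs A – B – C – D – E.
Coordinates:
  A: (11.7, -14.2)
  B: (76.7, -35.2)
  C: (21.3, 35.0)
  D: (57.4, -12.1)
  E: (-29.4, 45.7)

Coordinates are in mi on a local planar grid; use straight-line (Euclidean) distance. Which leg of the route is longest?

D–E

Leg distances:
A→B: 68.3 mi
B→C: 89.4 mi
C→D: 59.3 mi
D→E: 104.3 mi
The longest leg is D–E at 104.3 mi.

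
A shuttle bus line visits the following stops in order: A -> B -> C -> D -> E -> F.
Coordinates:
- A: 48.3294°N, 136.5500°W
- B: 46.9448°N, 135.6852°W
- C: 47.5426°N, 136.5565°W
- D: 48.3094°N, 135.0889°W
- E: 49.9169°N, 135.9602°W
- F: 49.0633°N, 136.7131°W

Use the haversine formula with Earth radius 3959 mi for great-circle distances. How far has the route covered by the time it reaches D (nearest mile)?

248 mi

Leg distances:
A→B: 103.8 mi  (cumulative 103.8 mi)
B→C: 58.1 mi  (cumulative 161.9 mi)
C→D: 86.2 mi  (cumulative 248.1 mi)
Cumulative distance at D ≈ 248 mi.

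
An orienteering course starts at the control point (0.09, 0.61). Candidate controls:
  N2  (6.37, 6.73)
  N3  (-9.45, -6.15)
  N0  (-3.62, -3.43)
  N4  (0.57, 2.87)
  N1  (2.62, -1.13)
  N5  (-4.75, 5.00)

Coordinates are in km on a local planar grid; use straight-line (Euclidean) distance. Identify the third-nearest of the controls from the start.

Distance to each, sorted:
N4: 2.3 km
N1: 3.1 km
N0: 5.5 km
N5: 6.5 km
N2: 8.8 km
N3: 11.7 km
The third-nearest is N0 at 5.5 km.

N0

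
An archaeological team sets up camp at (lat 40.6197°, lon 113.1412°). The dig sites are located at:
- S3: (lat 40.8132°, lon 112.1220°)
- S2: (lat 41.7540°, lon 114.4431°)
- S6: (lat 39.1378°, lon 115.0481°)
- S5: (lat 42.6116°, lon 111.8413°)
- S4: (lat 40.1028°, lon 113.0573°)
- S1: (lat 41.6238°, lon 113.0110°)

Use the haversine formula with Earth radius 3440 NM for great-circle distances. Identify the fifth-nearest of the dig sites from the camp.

Distance to each, sorted:
S4: 31.3 NM
S3: 47.8 NM
S1: 60.6 NM
S2: 90.0 NM
S6: 125.0 NM
S5: 133.1 NM
The fifth-nearest is S6 at 125.0 NM.

S6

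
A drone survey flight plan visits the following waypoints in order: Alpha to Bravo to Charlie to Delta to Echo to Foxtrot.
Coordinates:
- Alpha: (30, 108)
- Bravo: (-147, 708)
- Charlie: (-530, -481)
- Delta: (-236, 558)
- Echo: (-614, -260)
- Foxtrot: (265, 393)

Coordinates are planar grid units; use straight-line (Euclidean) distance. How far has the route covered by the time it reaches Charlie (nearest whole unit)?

1875

Leg distances:
Alpha→Bravo: 625.6  (cumulative 625.6)
Bravo→Charlie: 1249.2  (cumulative 1874.7)
Cumulative distance at Charlie ≈ 1875.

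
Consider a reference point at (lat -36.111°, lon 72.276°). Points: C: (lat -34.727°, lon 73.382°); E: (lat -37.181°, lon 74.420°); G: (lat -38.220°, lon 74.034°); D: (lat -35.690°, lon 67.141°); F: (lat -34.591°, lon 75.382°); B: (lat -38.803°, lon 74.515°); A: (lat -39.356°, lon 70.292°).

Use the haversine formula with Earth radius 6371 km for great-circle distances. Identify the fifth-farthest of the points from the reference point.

Distances from the reference point ((lat -36.111°, lon 72.276°)):
D: 464.8 km
A: 400.8 km
B: 358.7 km
F: 328.5 km
G: 281.5 km
E: 225.3 km
C: 183.6 km
The fifth-farthest is G at 281.5 km.

G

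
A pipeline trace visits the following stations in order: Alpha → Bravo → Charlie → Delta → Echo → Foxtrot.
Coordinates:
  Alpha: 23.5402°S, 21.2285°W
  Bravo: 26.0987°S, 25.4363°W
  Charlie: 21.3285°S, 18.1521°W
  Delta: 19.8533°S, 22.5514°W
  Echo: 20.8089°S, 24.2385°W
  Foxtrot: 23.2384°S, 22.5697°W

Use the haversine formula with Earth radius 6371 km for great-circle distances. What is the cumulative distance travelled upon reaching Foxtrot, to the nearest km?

Leg distances:
Alpha→Bravo: 511.1 km  (cumulative 511.1 km)
Bravo→Charlie: 911.4 km  (cumulative 1422.5 km)
Charlie→Delta: 486.4 km  (cumulative 1908.9 km)
Delta→Echo: 205.5 km  (cumulative 2114.4 km)
Echo→Foxtrot: 320.3 km  (cumulative 2434.7 km)
Cumulative distance at Foxtrot ≈ 2435 km.

2435 km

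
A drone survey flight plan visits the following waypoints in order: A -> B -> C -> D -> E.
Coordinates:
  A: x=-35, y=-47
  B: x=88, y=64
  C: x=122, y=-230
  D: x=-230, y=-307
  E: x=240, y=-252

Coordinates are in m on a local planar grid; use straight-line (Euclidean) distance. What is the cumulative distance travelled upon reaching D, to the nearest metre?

822 m

Leg distances:
A→B: 165.7 m  (cumulative 165.7 m)
B→C: 296.0 m  (cumulative 461.6 m)
C→D: 360.3 m  (cumulative 822.0 m)
Cumulative distance at D ≈ 822 m.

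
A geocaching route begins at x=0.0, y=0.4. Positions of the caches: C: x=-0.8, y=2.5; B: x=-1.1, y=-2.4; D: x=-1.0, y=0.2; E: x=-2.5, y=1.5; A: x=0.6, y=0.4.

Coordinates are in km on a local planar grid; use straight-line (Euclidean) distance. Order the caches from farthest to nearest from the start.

Distance from the start at x=0.0, y=0.4 to each:
B x=-1.1, y=-2.4: 3.0 km
E x=-2.5, y=1.5: 2.7 km
C x=-0.8, y=2.5: 2.2 km
D x=-1.0, y=0.2: 1.0 km
A x=0.6, y=0.4: 0.6 km

B, E, C, D, A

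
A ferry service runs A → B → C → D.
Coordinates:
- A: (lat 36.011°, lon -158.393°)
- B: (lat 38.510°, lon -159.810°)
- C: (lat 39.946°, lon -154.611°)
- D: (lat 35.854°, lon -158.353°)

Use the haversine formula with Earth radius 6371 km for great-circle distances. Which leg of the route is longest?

C–D

Leg distances:
A→B: 304.9 km
B→C: 475.3 km
C→D: 561.0 km
The longest leg is C–D at 561.0 km.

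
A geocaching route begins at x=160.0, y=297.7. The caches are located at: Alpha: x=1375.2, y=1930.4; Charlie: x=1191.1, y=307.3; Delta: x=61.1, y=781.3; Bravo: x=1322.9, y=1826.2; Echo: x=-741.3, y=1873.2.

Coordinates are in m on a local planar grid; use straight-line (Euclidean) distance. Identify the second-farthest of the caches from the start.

Bravo

Distances from the start (x=160.0, y=297.7):
Alpha: 2035.3 m
Bravo: 1920.6 m
Echo: 1815.1 m
Charlie: 1031.1 m
Delta: 493.6 m
The second-farthest is Bravo at 1920.6 m.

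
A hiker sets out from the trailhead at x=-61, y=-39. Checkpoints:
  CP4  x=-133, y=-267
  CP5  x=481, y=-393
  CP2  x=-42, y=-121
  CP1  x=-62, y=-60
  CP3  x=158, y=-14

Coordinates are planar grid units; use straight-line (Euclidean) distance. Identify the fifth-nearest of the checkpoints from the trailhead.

CP5

Distance to each, sorted:
CP1: 21.0
CP2: 84.2
CP3: 220.4
CP4: 239.1
CP5: 647.4
The fifth-nearest is CP5 at 647.4.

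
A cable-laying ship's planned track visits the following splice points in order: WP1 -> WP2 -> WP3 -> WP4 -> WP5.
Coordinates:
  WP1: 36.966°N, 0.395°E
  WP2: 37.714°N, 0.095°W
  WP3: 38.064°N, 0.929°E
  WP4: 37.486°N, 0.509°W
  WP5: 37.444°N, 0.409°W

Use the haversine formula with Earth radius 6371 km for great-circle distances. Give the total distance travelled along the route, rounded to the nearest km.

Leg distances:
WP1→WP2: 93.8 km  (cumulative 93.8 km)
WP2→WP3: 97.9 km  (cumulative 191.7 km)
WP3→WP4: 141.8 km  (cumulative 333.5 km)
WP4→WP5: 10.0 km  (cumulative 343.5 km)
Total route length ≈ 343 km.

343 km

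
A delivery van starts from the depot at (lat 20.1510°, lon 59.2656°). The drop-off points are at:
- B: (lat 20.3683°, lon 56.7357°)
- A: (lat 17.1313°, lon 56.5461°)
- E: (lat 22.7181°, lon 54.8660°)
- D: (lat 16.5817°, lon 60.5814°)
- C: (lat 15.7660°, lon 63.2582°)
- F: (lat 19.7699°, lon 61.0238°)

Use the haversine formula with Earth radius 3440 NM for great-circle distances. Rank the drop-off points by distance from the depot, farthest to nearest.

Computing each great-circle distance from (lat 20.1510°, lon 59.2656°):
C (lat 15.7660°, lon 63.2582°): 348.2 NM
E (lat 22.7181°, lon 54.8660°): 290.2 NM
A (lat 17.1313°, lon 56.5461°): 238.3 NM
D (lat 16.5817°, lon 60.5814°): 227.0 NM
B (lat 20.3683°, lon 56.7357°): 143.1 NM
F (lat 19.7699°, lon 61.0238°): 101.8 NM

C, E, A, D, B, F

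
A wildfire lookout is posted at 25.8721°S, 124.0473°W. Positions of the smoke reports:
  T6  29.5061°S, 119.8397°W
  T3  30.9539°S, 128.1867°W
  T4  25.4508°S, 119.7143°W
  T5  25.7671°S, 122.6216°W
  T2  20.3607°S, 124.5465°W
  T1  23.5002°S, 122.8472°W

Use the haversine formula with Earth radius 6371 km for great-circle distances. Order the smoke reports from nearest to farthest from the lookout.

T5, T1, T4, T6, T2, T3

Distance from the lookout at 25.8721°S, 124.0473°W to each:
T5 25.7671°S, 122.6216°W: 143.2 km
T1 23.5002°S, 122.8472°W: 290.3 km
T4 25.4508°S, 119.7143°W: 436.8 km
T6 29.5061°S, 119.8397°W: 578.6 km
T2 20.3607°S, 124.5465°W: 615.0 km
T3 30.9539°S, 128.1867°W: 695.0 km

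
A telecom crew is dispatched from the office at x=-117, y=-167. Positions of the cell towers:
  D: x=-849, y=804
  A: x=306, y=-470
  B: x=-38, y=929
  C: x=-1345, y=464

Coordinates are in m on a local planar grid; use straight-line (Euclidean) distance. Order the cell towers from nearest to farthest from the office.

Distances from the office:
A x=306, y=-470: 520.3 m
B x=-38, y=929: 1098.8 m
D x=-849, y=804: 1216.0 m
C x=-1345, y=464: 1380.6 m

A, B, D, C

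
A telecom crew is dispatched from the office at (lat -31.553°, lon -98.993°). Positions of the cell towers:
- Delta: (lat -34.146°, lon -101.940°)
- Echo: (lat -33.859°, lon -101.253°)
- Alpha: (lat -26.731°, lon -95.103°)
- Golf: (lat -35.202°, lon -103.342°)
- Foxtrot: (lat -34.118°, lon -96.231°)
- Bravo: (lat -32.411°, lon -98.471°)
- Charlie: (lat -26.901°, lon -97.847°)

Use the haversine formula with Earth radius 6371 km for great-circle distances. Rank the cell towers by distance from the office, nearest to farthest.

Bravo, Echo, Foxtrot, Delta, Charlie, Golf, Alpha

Distances from the office:
Bravo (lat -32.411°, lon -98.471°): 107.4 km
Echo (lat -33.859°, lon -101.253°): 332.3 km
Foxtrot (lat -34.118°, lon -96.231°): 384.6 km
Delta (lat -34.146°, lon -101.940°): 398.6 km
Charlie (lat -26.901°, lon -97.847°): 529.1 km
Golf (lat -35.202°, lon -103.342°): 572.3 km
Alpha (lat -26.731°, lon -95.103°): 655.8 km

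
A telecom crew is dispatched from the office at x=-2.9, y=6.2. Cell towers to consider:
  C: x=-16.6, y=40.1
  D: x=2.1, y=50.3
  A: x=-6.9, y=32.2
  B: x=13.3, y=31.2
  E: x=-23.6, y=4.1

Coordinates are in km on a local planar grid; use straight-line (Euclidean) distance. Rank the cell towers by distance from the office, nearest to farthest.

Distance from the office at x=-2.9, y=6.2 to each:
E x=-23.6, y=4.1: 20.8 km
A x=-6.9, y=32.2: 26.3 km
B x=13.3, y=31.2: 29.8 km
C x=-16.6, y=40.1: 36.6 km
D x=2.1, y=50.3: 44.4 km

E, A, B, C, D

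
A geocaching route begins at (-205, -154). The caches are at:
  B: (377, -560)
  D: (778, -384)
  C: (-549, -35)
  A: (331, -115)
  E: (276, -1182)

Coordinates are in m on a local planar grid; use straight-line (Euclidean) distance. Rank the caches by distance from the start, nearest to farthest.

C, A, B, D, E

Distances from the start:
C (-549, -35): 364.0 m
A (331, -115): 537.4 m
B (377, -560): 709.6 m
D (778, -384): 1009.5 m
E (276, -1182): 1135.0 m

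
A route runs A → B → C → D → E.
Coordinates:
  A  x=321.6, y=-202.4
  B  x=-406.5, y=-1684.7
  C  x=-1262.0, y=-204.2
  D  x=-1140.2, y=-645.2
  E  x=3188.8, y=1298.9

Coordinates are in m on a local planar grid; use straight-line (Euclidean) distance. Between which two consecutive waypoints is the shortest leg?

Leg distances:
A→B: 1651.5 m
B→C: 1709.9 m
C→D: 457.5 m
D→E: 4745.5 m
The shortest leg is C–D at 457.5 m.

C–D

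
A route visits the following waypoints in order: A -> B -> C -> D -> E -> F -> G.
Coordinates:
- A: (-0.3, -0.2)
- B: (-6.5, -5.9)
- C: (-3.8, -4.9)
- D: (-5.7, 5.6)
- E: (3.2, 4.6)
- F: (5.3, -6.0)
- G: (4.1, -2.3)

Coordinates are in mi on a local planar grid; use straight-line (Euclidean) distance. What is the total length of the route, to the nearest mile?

Leg distances:
A→B: 8.4 mi  (cumulative 8.4 mi)
B→C: 2.9 mi  (cumulative 11.3 mi)
C→D: 10.7 mi  (cumulative 22.0 mi)
D→E: 9.0 mi  (cumulative 30.9 mi)
E→F: 10.8 mi  (cumulative 41.7 mi)
F→G: 3.9 mi  (cumulative 45.6 mi)
Total route length ≈ 46 mi.

46 mi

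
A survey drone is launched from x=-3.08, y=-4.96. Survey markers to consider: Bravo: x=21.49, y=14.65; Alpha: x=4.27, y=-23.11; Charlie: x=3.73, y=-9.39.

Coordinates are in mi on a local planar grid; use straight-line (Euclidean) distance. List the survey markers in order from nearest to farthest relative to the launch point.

Distances from the launch point:
Charlie x=3.73, y=-9.39: 8.1 mi
Alpha x=4.27, y=-23.11: 19.6 mi
Bravo x=21.49, y=14.65: 31.4 mi

Charlie, Alpha, Bravo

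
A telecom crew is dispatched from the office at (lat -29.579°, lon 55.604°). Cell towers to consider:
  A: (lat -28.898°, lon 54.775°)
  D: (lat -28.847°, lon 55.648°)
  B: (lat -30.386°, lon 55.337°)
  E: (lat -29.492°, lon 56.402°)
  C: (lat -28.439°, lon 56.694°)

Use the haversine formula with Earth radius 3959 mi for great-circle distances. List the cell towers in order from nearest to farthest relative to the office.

Computing each great-circle distance from (lat -29.579°, lon 55.604°):
E (lat -29.492°, lon 56.402°): 48.3 mi
D (lat -28.847°, lon 55.648°): 50.6 mi
B (lat -30.386°, lon 55.337°): 58.0 mi
A (lat -28.898°, lon 54.775°): 68.6 mi
C (lat -28.439°, lon 56.694°): 102.7 mi

E, D, B, A, C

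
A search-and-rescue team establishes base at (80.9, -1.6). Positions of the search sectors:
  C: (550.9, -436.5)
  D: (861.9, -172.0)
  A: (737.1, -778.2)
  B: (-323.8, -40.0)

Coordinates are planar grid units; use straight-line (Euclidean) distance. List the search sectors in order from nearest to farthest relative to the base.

B, C, D, A

Distance from the base at (80.9, -1.6) to each:
B (-323.8, -40.0): 406.5
C (550.9, -436.5): 640.3
D (861.9, -172.0): 799.4
A (737.1, -778.2): 1016.7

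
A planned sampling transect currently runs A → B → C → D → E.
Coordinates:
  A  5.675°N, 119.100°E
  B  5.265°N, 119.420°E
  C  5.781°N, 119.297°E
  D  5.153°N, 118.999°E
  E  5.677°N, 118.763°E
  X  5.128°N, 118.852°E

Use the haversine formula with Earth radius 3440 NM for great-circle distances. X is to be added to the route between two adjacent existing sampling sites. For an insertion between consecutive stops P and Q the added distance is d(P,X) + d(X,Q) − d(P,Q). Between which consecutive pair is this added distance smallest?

between D and E

Added distance for inserting X between each consecutive pair:
A–B: 39.8 NM
B–C: 50.5 NM
C–D: 14.6 NM
D–E: 7.8 NM
Smallest added distance is 7.8 NM, inserting between D and E.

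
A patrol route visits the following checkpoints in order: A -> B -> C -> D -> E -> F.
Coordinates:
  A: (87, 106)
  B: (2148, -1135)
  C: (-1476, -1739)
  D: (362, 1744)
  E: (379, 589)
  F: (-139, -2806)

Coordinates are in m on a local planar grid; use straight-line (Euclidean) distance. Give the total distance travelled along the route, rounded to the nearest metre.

14607 m

Leg distances:
A→B: 2405.8 m  (cumulative 2405.8 m)
B→C: 3674.0 m  (cumulative 6079.8 m)
C→D: 3938.2 m  (cumulative 10018.0 m)
D→E: 1155.1 m  (cumulative 11173.1 m)
E→F: 3434.3 m  (cumulative 14607.4 m)
Total route length ≈ 14607 m.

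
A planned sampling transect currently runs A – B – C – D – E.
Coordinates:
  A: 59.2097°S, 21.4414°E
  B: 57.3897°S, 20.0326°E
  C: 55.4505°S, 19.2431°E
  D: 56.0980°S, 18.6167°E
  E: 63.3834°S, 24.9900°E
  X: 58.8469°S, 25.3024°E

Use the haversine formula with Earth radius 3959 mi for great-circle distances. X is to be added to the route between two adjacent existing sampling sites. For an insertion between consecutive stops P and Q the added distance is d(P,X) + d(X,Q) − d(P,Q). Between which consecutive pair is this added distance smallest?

Added distance for inserting X between each consecutive pair:
A–B: 220.8 mi
B–C: 406.0 mi
C–D: 587.9 mi
D–E: 76.6 mi
Smallest added distance is 76.6 mi, inserting between D and E.

between D and E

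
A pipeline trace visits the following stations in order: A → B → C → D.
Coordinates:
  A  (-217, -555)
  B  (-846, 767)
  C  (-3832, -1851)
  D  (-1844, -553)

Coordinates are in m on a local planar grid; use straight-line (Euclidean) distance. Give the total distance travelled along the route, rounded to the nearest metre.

Leg distances:
A→B: 1464.0 m  (cumulative 1464.0 m)
B→C: 3971.2 m  (cumulative 5435.2 m)
C→D: 2374.2 m  (cumulative 7809.4 m)
Total route length ≈ 7809 m.

7809 m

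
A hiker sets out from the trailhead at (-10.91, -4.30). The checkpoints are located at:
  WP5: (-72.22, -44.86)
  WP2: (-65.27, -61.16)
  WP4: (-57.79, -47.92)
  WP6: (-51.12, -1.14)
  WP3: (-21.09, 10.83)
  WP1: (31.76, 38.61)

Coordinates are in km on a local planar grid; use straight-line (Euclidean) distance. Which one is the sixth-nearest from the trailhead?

WP2

Distance to each, sorted:
WP3: 18.2 km
WP6: 40.3 km
WP1: 60.5 km
WP4: 64.0 km
WP5: 73.5 km
WP2: 78.7 km
The sixth-nearest is WP2 at 78.7 km.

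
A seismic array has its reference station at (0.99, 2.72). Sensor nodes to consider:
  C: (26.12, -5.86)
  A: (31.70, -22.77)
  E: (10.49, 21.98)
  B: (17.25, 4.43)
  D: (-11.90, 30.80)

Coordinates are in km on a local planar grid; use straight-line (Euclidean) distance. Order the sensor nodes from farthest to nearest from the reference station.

Distance from the reference station at (0.99, 2.72) to each:
A (31.70, -22.77): 39.9 km
D (-11.90, 30.80): 30.9 km
C (26.12, -5.86): 26.6 km
E (10.49, 21.98): 21.5 km
B (17.25, 4.43): 16.3 km

A, D, C, E, B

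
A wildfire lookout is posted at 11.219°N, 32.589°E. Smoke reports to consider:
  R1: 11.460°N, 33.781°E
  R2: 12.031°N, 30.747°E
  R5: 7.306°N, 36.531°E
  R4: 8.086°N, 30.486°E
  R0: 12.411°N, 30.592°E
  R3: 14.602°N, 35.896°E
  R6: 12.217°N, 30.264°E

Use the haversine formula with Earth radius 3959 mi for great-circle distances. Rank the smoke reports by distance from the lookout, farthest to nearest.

R5, R3, R4, R6, R0, R2, R1

Distances from the lookout:
R5 7.306°N, 36.531°E: 381.2 mi
R3 14.602°N, 35.896°E: 322.9 mi
R4 8.086°N, 30.486°E: 259.6 mi
R6 12.217°N, 30.264°E: 171.8 mi
R0 12.411°N, 30.592°E: 158.2 mi
R2 12.031°N, 30.747°E: 136.7 mi
R1 11.460°N, 33.781°E: 82.5 mi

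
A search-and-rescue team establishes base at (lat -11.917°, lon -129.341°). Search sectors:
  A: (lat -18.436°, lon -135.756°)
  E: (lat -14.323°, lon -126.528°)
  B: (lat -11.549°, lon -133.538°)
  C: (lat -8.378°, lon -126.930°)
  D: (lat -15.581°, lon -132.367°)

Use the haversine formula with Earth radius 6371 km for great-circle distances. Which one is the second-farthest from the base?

D

Distances from the base ((lat -11.917°, lon -129.341°)):
A: 999.4 km
D: 522.3 km
C: 473.8 km
B: 458.8 km
E: 405.4 km
The second-farthest is D at 522.3 km.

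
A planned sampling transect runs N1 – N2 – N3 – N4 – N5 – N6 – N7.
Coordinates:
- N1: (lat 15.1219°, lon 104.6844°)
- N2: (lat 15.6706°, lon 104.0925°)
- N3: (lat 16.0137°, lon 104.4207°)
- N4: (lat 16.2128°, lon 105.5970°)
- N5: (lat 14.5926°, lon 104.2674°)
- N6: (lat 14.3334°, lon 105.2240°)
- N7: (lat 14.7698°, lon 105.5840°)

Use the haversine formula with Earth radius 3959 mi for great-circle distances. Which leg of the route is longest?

Leg distances:
N1→N2: 54.7 mi
N2→N3: 32.2 mi
N3→N4: 79.3 mi
N4→N5: 142.8 mi
N5→N6: 66.5 mi
N6→N7: 38.6 mi
The longest leg is N4–N5 at 142.8 mi.

N4–N5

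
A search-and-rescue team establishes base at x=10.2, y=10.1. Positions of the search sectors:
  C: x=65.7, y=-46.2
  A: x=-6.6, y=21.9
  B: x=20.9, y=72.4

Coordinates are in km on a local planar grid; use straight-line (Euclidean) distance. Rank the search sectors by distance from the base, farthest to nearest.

C, B, A

Distances from the base:
C x=65.7, y=-46.2: 79.1 km
B x=20.9, y=72.4: 63.2 km
A x=-6.6, y=21.9: 20.5 km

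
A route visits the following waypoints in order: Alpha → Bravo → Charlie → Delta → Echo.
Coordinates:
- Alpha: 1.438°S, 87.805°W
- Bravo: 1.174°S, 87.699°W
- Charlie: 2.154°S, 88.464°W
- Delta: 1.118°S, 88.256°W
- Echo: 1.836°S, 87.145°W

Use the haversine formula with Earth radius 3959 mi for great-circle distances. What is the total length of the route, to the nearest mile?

Leg distances:
Alpha→Bravo: 19.7 mi  (cumulative 19.7 mi)
Bravo→Charlie: 85.9 mi  (cumulative 105.5 mi)
Charlie→Delta: 73.0 mi  (cumulative 178.6 mi)
Delta→Echo: 91.4 mi  (cumulative 269.9 mi)
Total route length ≈ 270 mi.

270 mi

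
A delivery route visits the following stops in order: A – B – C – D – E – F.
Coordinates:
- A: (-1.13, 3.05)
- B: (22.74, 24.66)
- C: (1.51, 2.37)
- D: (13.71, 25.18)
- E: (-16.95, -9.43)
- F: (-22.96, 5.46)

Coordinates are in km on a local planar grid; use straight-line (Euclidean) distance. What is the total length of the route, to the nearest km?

151 km

Leg distances:
A→B: 32.2 km  (cumulative 32.2 km)
B→C: 30.8 km  (cumulative 63.0 km)
C→D: 25.9 km  (cumulative 88.8 km)
D→E: 46.2 km  (cumulative 135.1 km)
E→F: 16.1 km  (cumulative 151.1 km)
Total route length ≈ 151 km.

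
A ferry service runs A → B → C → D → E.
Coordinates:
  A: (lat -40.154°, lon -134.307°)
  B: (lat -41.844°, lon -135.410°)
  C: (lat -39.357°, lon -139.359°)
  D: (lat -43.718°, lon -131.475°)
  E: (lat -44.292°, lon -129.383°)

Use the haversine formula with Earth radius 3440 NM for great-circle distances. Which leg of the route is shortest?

D–E

Leg distances:
A→B: 113.1 NM
B→C: 233.8 NM
C→D: 440.2 NM
D→E: 96.7 NM
The shortest leg is D–E at 96.7 NM.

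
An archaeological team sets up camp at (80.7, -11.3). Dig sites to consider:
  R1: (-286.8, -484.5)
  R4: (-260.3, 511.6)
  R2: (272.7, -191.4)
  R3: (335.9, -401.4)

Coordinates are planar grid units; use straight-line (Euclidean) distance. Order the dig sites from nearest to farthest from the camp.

R2, R3, R1, R4

Distance from the camp at (80.7, -11.3) to each:
R2 (272.7, -191.4): 263.2
R3 (335.9, -401.4): 466.2
R1 (-286.8, -484.5): 599.1
R4 (-260.3, 511.6): 624.3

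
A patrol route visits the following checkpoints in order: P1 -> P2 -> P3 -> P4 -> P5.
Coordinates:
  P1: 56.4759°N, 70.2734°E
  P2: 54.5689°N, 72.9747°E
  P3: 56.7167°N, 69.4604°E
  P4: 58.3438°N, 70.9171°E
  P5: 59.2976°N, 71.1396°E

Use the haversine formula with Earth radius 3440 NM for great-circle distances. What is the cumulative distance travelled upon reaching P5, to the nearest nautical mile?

488 NM

Leg distances:
P1→P2: 146.7 NM  (cumulative 146.7 NM)
P2→P3: 175.5 NM  (cumulative 322.2 NM)
P3→P4: 108.4 NM  (cumulative 430.6 NM)
P4→P5: 57.7 NM  (cumulative 488.3 NM)
Cumulative distance at P5 ≈ 488 NM.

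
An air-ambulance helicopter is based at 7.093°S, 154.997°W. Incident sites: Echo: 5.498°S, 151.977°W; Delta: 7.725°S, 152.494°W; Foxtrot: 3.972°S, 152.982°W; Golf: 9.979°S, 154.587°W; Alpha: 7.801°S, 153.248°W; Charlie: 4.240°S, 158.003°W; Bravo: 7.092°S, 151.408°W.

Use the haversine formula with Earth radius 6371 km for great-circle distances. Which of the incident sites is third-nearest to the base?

Distance to each, sorted:
Alpha: 208.3 km
Delta: 284.8 km
Golf: 324.1 km
Echo: 378.0 km
Bravo: 396.0 km
Foxtrot: 412.5 km
Charlie: 459.6 km
The third-nearest is Golf at 324.1 km.

Golf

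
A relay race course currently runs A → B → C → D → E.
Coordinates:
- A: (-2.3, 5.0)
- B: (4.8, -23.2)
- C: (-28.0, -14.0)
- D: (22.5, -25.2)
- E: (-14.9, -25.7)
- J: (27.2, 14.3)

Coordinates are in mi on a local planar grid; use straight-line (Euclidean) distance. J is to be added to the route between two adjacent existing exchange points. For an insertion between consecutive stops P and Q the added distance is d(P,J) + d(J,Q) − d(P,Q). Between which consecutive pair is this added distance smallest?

between A and B

Added distance for inserting J between each consecutive pair:
A–B: 45.5 mi
B–C: 71.6 mi
C–D: 50.1 mi
D–E: 60.4 mi
Smallest added distance is 45.5 mi, inserting between A and B.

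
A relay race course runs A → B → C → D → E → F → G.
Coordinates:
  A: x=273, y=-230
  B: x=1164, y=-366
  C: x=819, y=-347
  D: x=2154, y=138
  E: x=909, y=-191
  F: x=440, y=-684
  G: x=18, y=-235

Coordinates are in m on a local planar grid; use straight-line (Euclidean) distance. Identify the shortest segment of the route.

Leg distances:
A→B: 901.3 m
B→C: 345.5 m
C→D: 1420.4 m
D→E: 1287.7 m
E→F: 680.4 m
F→G: 616.2 m
The shortest leg is B–C at 345.5 m.

B–C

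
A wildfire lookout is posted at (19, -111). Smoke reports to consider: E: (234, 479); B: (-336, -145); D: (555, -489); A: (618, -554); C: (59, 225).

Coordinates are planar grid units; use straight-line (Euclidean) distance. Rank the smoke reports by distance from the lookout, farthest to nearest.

A, D, E, B, C

Distances from the lookout:
A (618, -554): 745.0
D (555, -489): 655.9
E (234, 479): 628.0
B (-336, -145): 356.6
C (59, 225): 338.4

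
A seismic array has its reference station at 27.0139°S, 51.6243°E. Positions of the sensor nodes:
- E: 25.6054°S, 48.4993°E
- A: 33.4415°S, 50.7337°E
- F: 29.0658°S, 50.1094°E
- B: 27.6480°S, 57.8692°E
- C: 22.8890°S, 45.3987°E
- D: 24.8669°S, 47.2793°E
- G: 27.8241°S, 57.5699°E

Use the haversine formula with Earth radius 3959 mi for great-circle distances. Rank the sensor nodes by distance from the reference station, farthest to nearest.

C, A, B, G, D, E, F

Distances from the reference station:
C 22.8890°S, 45.3987°E: 482.9 mi
A 33.4415°S, 50.7337°E: 447.3 mi
B 27.6480°S, 57.8692°E: 385.8 mi
G 27.8241°S, 57.5699°E: 368.9 mi
D 24.8669°S, 47.2793°E: 308.0 mi
E 25.6054°S, 48.4993°E: 216.6 mi
F 29.0658°S, 50.1094°E: 169.2 mi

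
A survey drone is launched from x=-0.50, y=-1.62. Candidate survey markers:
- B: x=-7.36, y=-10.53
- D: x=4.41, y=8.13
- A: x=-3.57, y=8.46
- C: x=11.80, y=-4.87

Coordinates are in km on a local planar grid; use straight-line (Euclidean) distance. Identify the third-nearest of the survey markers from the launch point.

Distance to each, sorted:
A: 10.5 km
D: 10.9 km
B: 11.2 km
C: 12.7 km
The third-nearest is B at 11.2 km.

B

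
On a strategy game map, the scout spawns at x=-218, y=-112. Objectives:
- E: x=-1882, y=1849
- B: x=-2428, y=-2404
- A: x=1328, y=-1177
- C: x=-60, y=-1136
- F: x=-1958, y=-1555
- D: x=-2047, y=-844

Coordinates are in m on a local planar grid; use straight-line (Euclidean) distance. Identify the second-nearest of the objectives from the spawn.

Distances from the spawn (x=-218, y=-112):
C: 1036.1 m
A: 1877.3 m
D: 1970.0 m
F: 2260.5 m
E: 2571.9 m
B: 3183.9 m
The second-nearest is A at 1877.3 m.

A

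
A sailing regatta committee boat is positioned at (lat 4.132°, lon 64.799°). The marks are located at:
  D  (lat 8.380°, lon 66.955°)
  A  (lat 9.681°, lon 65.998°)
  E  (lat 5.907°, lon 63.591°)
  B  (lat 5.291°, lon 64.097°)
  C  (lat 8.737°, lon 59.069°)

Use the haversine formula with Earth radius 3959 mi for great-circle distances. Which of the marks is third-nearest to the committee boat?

D

Distance to each, sorted:
B: 93.5 mi
E: 148.2 mi
D: 328.8 mi
A: 392.1 mi
C: 505.9 mi
The third-nearest is D at 328.8 mi.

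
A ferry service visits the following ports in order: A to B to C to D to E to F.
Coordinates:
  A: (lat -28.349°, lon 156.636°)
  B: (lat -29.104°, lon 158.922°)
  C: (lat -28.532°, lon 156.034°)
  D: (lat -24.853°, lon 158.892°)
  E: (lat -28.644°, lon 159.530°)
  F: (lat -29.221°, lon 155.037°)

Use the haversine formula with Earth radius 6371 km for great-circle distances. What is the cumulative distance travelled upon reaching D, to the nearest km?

Leg distances:
A→B: 238.2 km  (cumulative 238.2 km)
B→C: 288.5 km  (cumulative 526.6 km)
C→D: 497.9 km  (cumulative 1024.5 km)
Cumulative distance at D ≈ 1025 km.

1025 km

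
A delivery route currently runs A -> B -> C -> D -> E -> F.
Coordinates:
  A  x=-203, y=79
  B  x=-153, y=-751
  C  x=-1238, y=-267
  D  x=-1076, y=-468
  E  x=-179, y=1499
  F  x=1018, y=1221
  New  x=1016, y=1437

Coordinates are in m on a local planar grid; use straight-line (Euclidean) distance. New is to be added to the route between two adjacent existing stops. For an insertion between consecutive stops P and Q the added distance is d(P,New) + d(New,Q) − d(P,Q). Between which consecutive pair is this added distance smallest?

Added distance for inserting New between each consecutive pair:
A–B: 3474.1 m
B–C: 4118.3 m
C–D: 5396.9 m
D–E: 1864.1 m
E–F: 183.8 m
Smallest added distance is 183.8 m, inserting between E and F.

between E and F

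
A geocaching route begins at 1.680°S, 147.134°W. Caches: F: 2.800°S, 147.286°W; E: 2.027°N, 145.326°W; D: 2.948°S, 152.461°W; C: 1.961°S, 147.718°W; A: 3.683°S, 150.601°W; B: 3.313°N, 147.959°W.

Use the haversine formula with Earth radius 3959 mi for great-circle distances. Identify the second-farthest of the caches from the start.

Distances from the start (1.680°S, 147.134°W):
D: 378.1 mi
B: 349.7 mi
E: 285.0 mi
A: 276.4 mi
F: 78.1 mi
C: 44.8 mi
The second-farthest is B at 349.7 mi.

B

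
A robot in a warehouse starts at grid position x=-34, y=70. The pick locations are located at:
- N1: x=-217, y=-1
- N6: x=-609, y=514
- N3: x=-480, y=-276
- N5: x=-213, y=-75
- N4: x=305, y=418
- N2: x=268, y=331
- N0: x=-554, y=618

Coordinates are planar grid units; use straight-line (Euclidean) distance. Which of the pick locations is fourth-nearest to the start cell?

Distances from the start cell (x=-34, y=70):
N1: 196.3
N5: 230.4
N2: 399.2
N4: 485.8
N3: 564.5
N6: 726.5
N0: 755.4
The fourth-nearest is N4 at 485.8.

N4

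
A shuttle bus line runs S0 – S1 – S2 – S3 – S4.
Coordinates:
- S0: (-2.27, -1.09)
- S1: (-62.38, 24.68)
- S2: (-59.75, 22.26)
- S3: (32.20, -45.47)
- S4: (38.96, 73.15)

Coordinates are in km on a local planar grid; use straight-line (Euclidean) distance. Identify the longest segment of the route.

S3–S4

Leg distances:
S0→S1: 65.4 km
S1→S2: 3.6 km
S2→S3: 114.2 km
S3→S4: 118.8 km
The longest leg is S3–S4 at 118.8 km.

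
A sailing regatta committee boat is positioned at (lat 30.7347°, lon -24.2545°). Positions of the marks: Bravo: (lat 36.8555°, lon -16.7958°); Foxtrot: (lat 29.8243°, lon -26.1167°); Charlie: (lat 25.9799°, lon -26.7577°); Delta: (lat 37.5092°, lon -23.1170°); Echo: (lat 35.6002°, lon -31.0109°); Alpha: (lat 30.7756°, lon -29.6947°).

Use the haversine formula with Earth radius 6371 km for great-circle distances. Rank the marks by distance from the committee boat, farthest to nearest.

Bravo, Echo, Delta, Charlie, Alpha, Foxtrot

Distance from the committee boat at (lat 30.7347°, lon -24.2545°) to each:
Bravo (lat 36.8555°, lon -16.7958°): 968.0 km
Echo (lat 35.6002°, lon -31.0109°): 829.2 km
Delta (lat 37.5092°, lon -23.1170°): 760.5 km
Charlie (lat 25.9799°, lon -26.7577°): 582.6 km
Alpha (lat 30.7756°, lon -29.6947°): 519.8 km
Foxtrot (lat 29.8243°, lon -26.1167°): 205.5 km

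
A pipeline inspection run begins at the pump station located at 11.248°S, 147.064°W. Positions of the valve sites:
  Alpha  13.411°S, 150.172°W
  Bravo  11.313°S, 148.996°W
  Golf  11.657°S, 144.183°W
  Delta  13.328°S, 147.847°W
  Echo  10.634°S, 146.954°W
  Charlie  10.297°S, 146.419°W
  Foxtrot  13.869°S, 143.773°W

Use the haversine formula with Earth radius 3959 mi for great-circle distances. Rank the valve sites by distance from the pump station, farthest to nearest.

Foxtrot, Alpha, Golf, Delta, Bravo, Charlie, Echo

Computing each great-circle distance from 11.248°S, 147.064°W:
Foxtrot 13.869°S, 143.773°W: 286.5 mi
Alpha 13.411°S, 150.172°W: 257.6 mi
Golf 11.657°S, 144.183°W: 197.1 mi
Delta 13.328°S, 147.847°W: 153.1 mi
Bravo 11.313°S, 148.996°W: 131.0 mi
Charlie 10.297°S, 146.419°W: 79.0 mi
Echo 10.634°S, 146.954°W: 43.1 mi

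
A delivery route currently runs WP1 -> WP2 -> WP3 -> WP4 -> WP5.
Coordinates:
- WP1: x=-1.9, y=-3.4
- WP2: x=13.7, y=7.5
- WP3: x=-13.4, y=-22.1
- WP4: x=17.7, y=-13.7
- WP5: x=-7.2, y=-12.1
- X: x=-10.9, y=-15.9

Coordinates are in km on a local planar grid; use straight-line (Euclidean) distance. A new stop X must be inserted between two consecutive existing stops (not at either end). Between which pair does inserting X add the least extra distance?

between WP2 and WP3

Added distance for inserting X between each consecutive pair:
WP1–WP2: 30.3 km
WP2–WP3: 0.5 km
WP3–WP4: 3.2 km
WP4–WP5: 9.0 km
Smallest added distance is 0.5 km, inserting between WP2 and WP3.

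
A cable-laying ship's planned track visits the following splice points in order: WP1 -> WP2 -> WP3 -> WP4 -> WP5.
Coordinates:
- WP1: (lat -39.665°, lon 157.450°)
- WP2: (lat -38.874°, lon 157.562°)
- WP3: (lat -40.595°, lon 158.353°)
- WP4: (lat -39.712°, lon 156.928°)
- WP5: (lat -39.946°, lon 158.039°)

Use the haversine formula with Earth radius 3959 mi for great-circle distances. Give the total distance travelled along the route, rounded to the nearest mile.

339 mi

Leg distances:
WP1→WP2: 55.0 mi  (cumulative 55.0 mi)
WP2→WP3: 126.1 mi  (cumulative 181.1 mi)
WP3→WP4: 96.9 mi  (cumulative 278.0 mi)
WP4→WP5: 61.1 mi  (cumulative 339.1 mi)
Total route length ≈ 339 mi.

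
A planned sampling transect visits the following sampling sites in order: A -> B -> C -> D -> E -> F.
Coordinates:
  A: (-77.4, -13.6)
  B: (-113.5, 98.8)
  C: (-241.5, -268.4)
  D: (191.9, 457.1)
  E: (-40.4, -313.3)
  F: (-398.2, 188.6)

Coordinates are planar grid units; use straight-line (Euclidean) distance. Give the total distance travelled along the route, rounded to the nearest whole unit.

Leg distances:
A→B: 118.1  (cumulative 118.1)
B→C: 388.9  (cumulative 506.9)
C→D: 845.1  (cumulative 1352.0)
D→E: 804.7  (cumulative 2156.7)
E→F: 616.4  (cumulative 2773.1)
Total route length ≈ 2773.

2773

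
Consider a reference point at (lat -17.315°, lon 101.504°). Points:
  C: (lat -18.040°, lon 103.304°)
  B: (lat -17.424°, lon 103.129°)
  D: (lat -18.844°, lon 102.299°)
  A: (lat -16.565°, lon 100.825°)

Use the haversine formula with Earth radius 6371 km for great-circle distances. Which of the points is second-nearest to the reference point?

Distance to each, sorted:
A: 110.3 km
B: 172.9 km
D: 189.7 km
C: 207.0 km
The second-nearest is B at 172.9 km.

B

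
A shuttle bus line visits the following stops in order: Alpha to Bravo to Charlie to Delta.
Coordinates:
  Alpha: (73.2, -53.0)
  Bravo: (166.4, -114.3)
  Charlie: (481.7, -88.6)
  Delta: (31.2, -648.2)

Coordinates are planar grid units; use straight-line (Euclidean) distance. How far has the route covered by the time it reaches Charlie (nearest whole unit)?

428

Leg distances:
Alpha→Bravo: 111.6  (cumulative 111.6)
Bravo→Charlie: 316.3  (cumulative 427.9)
Cumulative distance at Charlie ≈ 428.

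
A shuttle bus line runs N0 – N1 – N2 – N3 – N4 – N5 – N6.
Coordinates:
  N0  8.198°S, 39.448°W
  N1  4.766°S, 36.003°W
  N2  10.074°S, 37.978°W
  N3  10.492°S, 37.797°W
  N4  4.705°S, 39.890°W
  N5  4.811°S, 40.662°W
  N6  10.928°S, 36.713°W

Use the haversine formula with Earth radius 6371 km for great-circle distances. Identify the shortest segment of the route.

N2–N3

Leg distances:
N0→N1: 538.9 km
N1→N2: 629.1 km
N2→N3: 50.5 km
N3→N4: 683.6 km
N4→N5: 86.4 km
N5→N6: 807.3 km
The shortest leg is N2–N3 at 50.5 km.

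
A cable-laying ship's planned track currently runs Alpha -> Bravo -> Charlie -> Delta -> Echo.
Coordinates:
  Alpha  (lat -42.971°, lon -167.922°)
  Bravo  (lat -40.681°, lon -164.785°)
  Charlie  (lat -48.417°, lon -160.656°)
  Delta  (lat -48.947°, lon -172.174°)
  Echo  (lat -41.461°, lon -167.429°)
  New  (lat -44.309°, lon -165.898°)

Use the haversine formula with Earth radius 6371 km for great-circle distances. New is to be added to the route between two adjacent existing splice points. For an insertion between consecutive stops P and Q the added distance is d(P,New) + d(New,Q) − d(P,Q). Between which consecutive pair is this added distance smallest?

between Bravo and Charlie

Added distance for inserting New between each consecutive pair:
Alpha–Bravo: 270.4 km
Bravo–Charlie: 102.0 km
Charlie–Delta: 465.1 km
Delta–Echo: 132.7 km
Smallest added distance is 102.0 km, inserting between Bravo and Charlie.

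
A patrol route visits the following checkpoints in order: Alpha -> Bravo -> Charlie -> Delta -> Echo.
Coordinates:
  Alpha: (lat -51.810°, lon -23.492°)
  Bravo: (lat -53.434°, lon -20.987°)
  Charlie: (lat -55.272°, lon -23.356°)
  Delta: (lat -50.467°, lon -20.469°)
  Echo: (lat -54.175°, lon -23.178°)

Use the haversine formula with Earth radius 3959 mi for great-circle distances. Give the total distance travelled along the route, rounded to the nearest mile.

Leg distances:
Alpha→Bravo: 153.7 mi  (cumulative 153.7 mi)
Bravo→Charlie: 158.8 mi  (cumulative 312.5 mi)
Charlie→Delta: 353.1 mi  (cumulative 665.6 mi)
Delta→Echo: 280.5 mi  (cumulative 946.2 mi)
Total route length ≈ 946 mi.

946 mi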